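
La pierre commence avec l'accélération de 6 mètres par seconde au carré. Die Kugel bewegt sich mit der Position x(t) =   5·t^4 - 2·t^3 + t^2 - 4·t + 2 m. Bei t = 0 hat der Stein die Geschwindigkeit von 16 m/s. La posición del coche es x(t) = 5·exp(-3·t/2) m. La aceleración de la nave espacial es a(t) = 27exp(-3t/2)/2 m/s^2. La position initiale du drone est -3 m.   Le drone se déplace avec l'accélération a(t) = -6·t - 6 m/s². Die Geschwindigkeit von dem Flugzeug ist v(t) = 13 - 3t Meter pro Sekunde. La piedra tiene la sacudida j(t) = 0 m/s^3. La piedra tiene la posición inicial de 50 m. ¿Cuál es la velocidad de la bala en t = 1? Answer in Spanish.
Partiendo de la posición x(t) = 5·t^4 - 2·t^3 + t^2 - 4·t + 2, tomamos 1 derivada. Tomando d/dt de x(t), encontramos v(t) = 20·t^3 - 6·t^2 + 2·t - 4. De la ecuación de la velocidad v(t) = 20·t^3 - 6·t^2 + 2·t - 4, sustituimos t = 1 para obtener v = 12.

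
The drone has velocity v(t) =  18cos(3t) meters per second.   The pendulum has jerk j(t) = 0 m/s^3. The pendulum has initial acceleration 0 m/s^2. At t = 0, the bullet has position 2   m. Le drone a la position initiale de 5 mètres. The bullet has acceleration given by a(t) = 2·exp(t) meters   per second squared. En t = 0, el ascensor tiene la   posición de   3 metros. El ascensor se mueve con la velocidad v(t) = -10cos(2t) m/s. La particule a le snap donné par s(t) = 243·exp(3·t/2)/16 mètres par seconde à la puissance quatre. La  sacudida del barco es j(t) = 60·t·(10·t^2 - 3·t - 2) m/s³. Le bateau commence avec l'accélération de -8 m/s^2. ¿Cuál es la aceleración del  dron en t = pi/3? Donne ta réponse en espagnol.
Partiendo de la velocidad v(t) = 18·cos(3·t), tomamos 1 derivada. Tomando d/dt de v(t), encontramos a(t) = -54·sin(3·t). Tenemos la aceleración a(t) = -54·sin(3·t). Sustituyendo t = pi/3: a(pi/3) = 0.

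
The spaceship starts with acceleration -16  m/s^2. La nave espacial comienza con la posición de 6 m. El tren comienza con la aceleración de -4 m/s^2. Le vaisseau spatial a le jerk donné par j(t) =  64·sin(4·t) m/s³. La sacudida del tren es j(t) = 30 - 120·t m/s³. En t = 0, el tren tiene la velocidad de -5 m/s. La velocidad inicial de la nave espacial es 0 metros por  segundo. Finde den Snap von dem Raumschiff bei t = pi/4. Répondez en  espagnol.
Partiendo de la sacudida j(t) = 64·sin(4·t), tomamos 1 derivada. Derivando la sacudida, obtenemos el snap: s(t) = 256·cos(4·t). Tenemos el snap s(t) = 256·cos(4·t). Sustituyendo t = pi/4: s(pi/4) = -256.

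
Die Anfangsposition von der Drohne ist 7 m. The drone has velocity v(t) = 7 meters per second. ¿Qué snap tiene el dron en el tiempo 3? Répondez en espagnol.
Para resolver esto, necesitamos tomar 3 derivadas de nuestra ecuación de la velocidad v(t) = 7. Tomando d/dt de v(t), encontramos a(t) = 0. Derivando la aceleración, obtenemos la sacudida: j(t) = 0. Derivando la sacudida, obtenemos el snap: s(t) = 0. Usando s(t) = 0 y sustituyendo t = 3, encontramos s = 0.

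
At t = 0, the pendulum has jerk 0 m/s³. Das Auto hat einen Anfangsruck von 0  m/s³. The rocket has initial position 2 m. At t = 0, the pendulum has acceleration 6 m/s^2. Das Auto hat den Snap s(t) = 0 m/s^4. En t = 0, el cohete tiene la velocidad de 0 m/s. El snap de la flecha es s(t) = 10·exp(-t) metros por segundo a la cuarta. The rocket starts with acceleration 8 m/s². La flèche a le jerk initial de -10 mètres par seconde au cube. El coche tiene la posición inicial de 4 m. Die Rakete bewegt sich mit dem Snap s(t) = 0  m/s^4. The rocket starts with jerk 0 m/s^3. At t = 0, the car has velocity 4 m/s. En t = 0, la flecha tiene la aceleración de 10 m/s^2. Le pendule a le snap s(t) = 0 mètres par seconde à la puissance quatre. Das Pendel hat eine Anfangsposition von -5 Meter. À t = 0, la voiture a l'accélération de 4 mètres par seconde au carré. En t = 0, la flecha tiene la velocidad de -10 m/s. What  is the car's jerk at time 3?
To solve this, we need to take 1 antiderivative of our snap equation s(t) = 0. Finding the integral of s(t) and using j(0) = 0: j(t) = 0. From the given jerk equation j(t) = 0, we substitute t = 3 to get j = 0.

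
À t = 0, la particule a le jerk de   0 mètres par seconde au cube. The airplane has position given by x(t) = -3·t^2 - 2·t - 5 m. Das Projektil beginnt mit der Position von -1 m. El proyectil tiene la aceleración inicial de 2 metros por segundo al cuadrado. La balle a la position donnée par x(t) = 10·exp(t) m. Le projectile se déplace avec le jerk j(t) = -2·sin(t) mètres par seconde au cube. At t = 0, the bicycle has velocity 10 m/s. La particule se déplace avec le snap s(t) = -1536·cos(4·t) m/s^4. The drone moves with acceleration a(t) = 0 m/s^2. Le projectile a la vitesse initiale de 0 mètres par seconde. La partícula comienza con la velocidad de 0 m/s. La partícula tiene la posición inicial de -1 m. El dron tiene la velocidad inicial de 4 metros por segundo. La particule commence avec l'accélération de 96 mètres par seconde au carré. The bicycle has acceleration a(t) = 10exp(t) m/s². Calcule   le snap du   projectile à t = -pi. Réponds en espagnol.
Partiendo de la sacudida j(t) = -2·sin(t), tomamos 1 derivada. La derivada de la sacudida da el snap: s(t) = -2·cos(t). Usando s(t) = -2·cos(t) y sustituyendo t = -pi, encontramos s = 2.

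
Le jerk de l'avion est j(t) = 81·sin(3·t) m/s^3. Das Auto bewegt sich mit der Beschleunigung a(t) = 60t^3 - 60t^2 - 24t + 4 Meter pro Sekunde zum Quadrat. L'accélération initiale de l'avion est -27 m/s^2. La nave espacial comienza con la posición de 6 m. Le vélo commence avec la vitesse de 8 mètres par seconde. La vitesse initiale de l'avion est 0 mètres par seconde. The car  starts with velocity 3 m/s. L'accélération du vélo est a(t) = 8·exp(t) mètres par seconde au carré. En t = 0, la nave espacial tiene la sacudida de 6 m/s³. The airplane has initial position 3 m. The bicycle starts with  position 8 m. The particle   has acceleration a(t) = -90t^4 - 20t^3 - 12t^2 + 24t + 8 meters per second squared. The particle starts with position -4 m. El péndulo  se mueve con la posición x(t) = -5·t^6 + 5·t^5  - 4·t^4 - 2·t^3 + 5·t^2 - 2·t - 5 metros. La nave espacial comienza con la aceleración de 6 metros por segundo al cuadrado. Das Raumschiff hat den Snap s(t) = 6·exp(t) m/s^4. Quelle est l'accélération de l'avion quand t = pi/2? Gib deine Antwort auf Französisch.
Nous devons trouver la primitive de notre équation du jerk j(t) = 81·sin(3·t) 1 fois. L'intégrale du jerk est l'accélération. En utilisant a(0) = -27, nous obtenons a(t) = -27·cos(3·t). De l'équation de l'accélération a(t) = -27·cos(3·t), nous substituons t = pi/2 pour obtenir a = 0.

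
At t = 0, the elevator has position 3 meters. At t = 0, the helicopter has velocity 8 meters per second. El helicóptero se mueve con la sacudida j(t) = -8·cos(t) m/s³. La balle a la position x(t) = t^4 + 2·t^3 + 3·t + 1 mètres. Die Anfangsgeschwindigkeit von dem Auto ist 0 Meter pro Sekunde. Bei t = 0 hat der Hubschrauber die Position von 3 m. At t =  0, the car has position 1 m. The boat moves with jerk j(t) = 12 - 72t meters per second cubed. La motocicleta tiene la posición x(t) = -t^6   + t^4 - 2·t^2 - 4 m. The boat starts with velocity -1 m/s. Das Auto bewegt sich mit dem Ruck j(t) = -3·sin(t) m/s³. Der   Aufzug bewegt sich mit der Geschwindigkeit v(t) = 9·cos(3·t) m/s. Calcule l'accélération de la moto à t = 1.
Pour résoudre ceci, nous devons prendre 2 dérivées de notre équation de la position x(t) = -t^6 + t^4 - 2·t^2 - 4. En prenant d/dt de x(t), nous trouvons v(t) = -6·t^5 + 4·t^3 - 4·t. En dérivant la vitesse, nous obtenons l'accélération: a(t) = -30·t^4 + 12·t^2 - 4. De l'équation de l'accélération a(t) = -30·t^4 + 12·t^2 - 4, nous substituons t = 1 pour obtenir a = -22.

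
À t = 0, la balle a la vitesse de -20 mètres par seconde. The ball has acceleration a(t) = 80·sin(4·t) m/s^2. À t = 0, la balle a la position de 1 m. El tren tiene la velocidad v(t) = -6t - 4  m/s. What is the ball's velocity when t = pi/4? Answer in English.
To find the answer, we compute 1 antiderivative of a(t) = 80·sin(4·t). Taking ∫a(t)dt and applying v(0) = -20, we find v(t) = -20·cos(4·t). From the given velocity equation v(t) = -20·cos(4·t), we substitute t = pi/4 to get v = 20.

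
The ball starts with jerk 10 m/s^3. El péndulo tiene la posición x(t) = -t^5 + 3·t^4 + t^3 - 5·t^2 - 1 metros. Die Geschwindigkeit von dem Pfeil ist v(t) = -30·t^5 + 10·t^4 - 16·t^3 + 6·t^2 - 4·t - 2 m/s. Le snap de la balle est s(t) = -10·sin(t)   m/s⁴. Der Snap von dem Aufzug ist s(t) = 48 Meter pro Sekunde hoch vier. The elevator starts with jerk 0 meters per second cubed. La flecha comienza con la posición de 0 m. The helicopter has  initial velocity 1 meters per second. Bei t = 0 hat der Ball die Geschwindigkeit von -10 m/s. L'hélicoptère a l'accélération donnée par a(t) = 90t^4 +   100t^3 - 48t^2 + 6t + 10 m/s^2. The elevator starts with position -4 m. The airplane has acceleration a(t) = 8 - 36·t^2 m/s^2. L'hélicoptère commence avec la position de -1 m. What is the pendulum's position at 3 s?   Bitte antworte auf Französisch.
Nous avons la position x(t) = -t^5 + 3·t^4 + t^3 - 5·t^2 - 1. En substituant t = 3: x(3) = -19.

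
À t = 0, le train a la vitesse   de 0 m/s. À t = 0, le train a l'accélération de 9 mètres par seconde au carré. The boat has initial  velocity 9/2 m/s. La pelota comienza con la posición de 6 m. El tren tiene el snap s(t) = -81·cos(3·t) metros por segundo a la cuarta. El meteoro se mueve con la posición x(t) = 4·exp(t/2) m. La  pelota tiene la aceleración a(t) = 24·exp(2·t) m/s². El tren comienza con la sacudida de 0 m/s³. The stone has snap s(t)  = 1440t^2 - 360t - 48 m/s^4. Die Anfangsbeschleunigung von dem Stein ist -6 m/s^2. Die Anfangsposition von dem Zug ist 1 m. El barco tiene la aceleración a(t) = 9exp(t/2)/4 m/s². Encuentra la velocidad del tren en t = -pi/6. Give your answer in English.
To find the answer, we compute 3 integrals of s(t) = -81·cos(3·t). The integral of snap is jerk. Using j(0) = 0, we get j(t) = -27·sin(3·t). Finding the integral of j(t) and using a(0) = 9: a(t) = 9·cos(3·t). The antiderivative of acceleration, with v(0) = 0, gives velocity: v(t) = 3·sin(3·t). Using v(t) = 3·sin(3·t) and substituting t = -pi/6, we find v = -3.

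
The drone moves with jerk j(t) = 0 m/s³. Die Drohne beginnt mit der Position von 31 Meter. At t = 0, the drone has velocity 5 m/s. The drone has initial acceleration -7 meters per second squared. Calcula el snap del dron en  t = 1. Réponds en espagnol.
Partiendo de la sacudida j(t) = 0, tomamos 1 derivada. Tomando d/dt de j(t), encontramos s(t) = 0. Usando s(t) = 0 y sustituyendo t = 1, encontramos s = 0.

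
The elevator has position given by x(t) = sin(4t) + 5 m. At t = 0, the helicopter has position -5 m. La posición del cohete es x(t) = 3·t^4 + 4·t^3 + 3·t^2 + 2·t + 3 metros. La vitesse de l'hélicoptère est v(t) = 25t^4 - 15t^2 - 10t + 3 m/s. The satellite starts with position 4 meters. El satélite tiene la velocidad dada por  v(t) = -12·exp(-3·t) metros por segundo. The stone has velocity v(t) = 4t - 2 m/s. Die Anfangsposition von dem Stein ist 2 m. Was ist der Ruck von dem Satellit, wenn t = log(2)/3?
Ausgehend von der Geschwindigkeit v(t) = -12·exp(-3·t), nehmen wir 2 Ableitungen. Mit d/dt von v(t) finden wir a(t) = 36·exp(-3·t). Mit d/dt von a(t) finden wir j(t) = -108·exp(-3·t). Aus der Gleichung für den Ruck j(t) = -108·exp(-3·t), setzen wir t = log(2)/3 ein und erhalten j = -54.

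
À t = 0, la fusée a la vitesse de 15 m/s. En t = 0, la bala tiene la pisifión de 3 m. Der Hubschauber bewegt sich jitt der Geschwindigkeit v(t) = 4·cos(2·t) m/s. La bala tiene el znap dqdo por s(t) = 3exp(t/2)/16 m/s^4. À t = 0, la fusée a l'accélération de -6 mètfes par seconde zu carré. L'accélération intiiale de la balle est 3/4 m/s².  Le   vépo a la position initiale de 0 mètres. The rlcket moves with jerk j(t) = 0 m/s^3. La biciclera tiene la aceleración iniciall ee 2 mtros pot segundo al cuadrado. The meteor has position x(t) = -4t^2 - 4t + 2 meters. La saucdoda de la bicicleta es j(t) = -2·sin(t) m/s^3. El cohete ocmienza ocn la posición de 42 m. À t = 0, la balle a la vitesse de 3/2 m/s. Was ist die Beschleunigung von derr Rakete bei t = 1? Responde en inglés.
Starting from jerk j(t) = 0, we take 1 integral. The antiderivative of jerk, with a(0) = -6, gives acceleration: a(t) = -6. We have acceleration a(t) = -6. Substituting t = 1: a(1) = -6.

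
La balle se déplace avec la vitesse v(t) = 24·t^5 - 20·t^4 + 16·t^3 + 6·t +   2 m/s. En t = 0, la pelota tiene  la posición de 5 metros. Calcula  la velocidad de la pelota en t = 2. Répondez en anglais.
From the given velocity equation v(t) = 24·t^5 - 20·t^4 + 16·t^3 + 6·t + 2, we substitute t = 2 to get v = 590.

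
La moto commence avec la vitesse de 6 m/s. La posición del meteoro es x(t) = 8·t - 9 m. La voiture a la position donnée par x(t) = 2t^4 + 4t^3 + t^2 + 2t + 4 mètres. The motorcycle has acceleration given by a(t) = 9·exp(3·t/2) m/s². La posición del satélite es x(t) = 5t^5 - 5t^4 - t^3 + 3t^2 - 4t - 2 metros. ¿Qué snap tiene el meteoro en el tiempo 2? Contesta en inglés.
We must differentiate our position equation x(t) = 8·t - 9 4 times. Taking d/dt of x(t), we find v(t) = 8. Taking d/dt of v(t), we find a(t) = 0. Differentiating acceleration, we get jerk: j(t) = 0. Taking d/dt of j(t), we find s(t) = 0. We have snap s(t) = 0. Substituting t = 2: s(2) = 0.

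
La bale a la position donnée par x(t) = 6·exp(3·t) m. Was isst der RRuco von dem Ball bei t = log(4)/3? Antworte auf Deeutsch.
Wir müssen unsere Gleichung für die Position x(t) = 6·exp(3·t) 3-mal ableiten. Die Ableitung von der Position ergibt die Geschwindigkeit: v(t) = 18·exp(3·t). Mit d/dt von v(t) finden wir a(t) = 54·exp(3·t). Die Ableitung von der Beschleunigung ergibt den Ruck: j(t) = 162·exp(3·t). Wir haben den Ruck j(t) = 162·exp(3·t). Durch Einsetzen von t = log(4)/3: j(log(4)/3) = 648.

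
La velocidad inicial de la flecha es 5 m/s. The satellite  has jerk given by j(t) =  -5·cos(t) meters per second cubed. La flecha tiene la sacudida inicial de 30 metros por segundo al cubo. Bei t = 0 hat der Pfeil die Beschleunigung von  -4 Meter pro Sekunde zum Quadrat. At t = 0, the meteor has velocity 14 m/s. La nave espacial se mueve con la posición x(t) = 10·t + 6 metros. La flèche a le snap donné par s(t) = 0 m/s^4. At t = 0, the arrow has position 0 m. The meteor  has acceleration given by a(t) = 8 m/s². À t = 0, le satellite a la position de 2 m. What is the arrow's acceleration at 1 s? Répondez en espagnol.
Para resolver esto, necesitamos tomar 2 integrales de nuestra ecuación del snap s(t) = 0. Integrando el snap y usando la condición inicial j(0) = 30, obtenemos j(t) = 30. Integrando la sacudida y usando la condición inicial a(0) = -4, obtenemos a(t) = 30·t - 4. De la ecuación de la aceleración a(t) = 30·t - 4, sustituimos t = 1 para obtener a = 26.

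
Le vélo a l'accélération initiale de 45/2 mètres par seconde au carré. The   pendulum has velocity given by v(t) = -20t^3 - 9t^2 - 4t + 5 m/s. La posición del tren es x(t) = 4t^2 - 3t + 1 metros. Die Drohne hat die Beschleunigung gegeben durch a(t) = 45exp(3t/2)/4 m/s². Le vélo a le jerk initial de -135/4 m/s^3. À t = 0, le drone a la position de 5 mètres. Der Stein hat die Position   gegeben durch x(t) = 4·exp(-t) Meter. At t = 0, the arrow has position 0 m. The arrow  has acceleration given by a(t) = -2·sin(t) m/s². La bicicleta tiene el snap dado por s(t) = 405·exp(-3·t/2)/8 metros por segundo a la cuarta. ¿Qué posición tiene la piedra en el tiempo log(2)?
Tenemos la posición x(t) = 4·exp(-t). Sustituyendo t = log(2): x(log(2)) = 2.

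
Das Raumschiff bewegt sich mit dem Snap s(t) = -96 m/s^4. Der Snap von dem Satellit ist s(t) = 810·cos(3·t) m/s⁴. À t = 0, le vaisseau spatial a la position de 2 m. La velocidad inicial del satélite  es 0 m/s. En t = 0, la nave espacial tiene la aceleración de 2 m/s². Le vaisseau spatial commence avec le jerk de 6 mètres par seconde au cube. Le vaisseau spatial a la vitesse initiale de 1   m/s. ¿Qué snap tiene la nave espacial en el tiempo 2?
Usando s(t) = -96 y sustituyendo t = 2, encontramos s = -96.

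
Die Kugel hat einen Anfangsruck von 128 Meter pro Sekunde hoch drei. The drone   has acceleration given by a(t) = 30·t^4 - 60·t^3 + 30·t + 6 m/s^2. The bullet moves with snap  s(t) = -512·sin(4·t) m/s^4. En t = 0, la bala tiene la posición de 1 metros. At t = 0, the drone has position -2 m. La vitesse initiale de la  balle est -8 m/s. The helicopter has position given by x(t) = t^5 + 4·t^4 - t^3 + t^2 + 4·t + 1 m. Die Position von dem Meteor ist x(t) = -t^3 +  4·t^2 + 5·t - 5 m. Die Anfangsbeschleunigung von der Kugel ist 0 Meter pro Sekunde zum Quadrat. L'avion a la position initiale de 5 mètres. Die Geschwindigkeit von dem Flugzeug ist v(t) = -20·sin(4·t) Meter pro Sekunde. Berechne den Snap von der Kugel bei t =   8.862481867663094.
Mit s(t) = -512·sin(4·t) und Einsetzen von t = 8.862481867663094, finden wir s = 398.635670401878.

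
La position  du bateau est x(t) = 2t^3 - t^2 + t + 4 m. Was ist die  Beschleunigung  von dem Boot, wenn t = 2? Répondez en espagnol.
Partiendo de la posición x(t) = 2·t^3 - t^2 + t + 4, tomamos 2 derivadas. Derivando la posición, obtenemos la velocidad: v(t) = 6·t^2 - 2·t + 1. Derivando la velocidad, obtenemos la aceleración: a(t) = 12·t - 2. Tenemos la aceleración a(t) = 12·t - 2. Sustituyendo t = 2: a(2) = 22.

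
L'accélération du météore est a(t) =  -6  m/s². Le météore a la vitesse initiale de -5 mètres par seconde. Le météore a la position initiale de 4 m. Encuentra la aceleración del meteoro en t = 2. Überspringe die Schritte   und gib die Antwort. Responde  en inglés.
The answer is -6.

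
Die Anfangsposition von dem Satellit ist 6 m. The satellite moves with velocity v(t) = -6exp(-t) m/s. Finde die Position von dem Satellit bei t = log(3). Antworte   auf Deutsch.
Ausgehend von der Geschwindigkeit v(t) = -6·exp(-t), nehmen wir 1 Stammfunktion. Das Integral von der Geschwindigkeit, mit x(0) = 6, ergibt die Position: x(t) = 6·exp(-t). Mit x(t) = 6·exp(-t) und Einsetzen von t = log(3), finden wir x = 2.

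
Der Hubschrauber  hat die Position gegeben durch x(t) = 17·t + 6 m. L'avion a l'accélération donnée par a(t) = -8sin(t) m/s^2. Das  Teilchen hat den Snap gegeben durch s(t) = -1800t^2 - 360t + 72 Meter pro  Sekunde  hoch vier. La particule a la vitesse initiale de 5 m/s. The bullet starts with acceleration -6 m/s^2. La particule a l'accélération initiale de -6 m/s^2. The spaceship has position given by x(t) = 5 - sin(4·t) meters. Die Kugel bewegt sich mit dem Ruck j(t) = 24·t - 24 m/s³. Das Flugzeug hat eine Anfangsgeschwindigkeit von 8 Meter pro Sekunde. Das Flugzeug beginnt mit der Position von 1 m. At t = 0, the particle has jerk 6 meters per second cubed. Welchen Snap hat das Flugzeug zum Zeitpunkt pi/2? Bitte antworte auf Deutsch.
Um dies zu lösen, müssen wir 2 Ableitungen unserer Gleichung für die Beschleunigung a(t) = -8·sin(t) nehmen. Mit d/dt von a(t) finden wir j(t) = -8·cos(t). Durch Ableiten von dem Ruck erhalten wir den Snap: s(t) = 8·sin(t). Aus der Gleichung für den Snap s(t) = 8·sin(t), setzen wir t = pi/2 ein und erhalten s = 8.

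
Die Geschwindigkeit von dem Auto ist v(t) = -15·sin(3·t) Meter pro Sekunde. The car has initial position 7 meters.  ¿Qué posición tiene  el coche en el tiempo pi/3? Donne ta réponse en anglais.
To solve this, we need to take 1 antiderivative of our velocity equation v(t) = -15·sin(3·t). The integral of velocity, with x(0) = 7, gives position: x(t) = 5·cos(3·t) + 2. We have position x(t) = 5·cos(3·t) + 2. Substituting t = pi/3: x(pi/3) = -3.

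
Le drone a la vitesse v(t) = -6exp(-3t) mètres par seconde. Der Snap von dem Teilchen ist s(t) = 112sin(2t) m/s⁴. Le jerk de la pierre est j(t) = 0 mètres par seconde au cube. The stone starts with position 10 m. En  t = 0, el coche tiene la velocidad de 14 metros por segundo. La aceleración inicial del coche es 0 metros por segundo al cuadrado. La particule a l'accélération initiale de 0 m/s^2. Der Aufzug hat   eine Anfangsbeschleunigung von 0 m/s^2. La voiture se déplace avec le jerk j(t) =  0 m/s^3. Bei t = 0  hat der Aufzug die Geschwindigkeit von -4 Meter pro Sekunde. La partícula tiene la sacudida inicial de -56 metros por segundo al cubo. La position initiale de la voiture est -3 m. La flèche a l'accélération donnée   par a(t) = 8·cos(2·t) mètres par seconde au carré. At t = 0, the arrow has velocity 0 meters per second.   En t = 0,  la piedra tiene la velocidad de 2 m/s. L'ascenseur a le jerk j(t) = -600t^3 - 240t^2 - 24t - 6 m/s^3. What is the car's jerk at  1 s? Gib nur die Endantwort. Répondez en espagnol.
La respuesta es 0.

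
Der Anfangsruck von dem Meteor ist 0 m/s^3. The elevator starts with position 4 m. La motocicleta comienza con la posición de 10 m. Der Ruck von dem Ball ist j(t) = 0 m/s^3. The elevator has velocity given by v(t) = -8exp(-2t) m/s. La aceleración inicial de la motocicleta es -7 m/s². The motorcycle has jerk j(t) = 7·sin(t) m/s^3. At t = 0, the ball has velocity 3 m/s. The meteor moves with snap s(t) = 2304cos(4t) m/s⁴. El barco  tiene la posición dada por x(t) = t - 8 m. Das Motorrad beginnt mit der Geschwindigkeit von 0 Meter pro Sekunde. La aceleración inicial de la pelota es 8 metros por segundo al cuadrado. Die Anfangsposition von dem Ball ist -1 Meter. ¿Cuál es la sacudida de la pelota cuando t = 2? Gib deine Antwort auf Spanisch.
De la ecuación de la sacudida j(t) = 0, sustituimos t = 2 para obtener j = 0.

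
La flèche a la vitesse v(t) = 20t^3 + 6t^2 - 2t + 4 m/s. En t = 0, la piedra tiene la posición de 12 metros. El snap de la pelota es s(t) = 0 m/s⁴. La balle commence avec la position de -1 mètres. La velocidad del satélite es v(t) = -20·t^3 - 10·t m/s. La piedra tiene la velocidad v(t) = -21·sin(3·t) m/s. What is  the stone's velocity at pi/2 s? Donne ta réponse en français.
De l'équation de la vitesse v(t) = -21·sin(3·t), nous substituons t = pi/2 pour obtenir v = 21.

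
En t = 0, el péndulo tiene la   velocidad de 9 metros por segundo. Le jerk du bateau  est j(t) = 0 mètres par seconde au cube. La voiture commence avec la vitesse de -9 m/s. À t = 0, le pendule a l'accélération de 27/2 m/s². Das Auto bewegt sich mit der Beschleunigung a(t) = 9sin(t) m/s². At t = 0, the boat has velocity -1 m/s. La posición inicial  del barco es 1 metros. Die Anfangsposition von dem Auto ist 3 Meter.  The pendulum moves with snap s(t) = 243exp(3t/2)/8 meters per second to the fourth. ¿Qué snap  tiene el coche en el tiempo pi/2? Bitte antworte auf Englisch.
We must differentiate our acceleration equation a(t) = 9·sin(t) 2 times. Taking d/dt of a(t), we find j(t) = 9·cos(t). Differentiating jerk, we get snap: s(t) = -9·sin(t). From the given snap equation s(t) = -9·sin(t), we substitute t = pi/2 to get s = -9.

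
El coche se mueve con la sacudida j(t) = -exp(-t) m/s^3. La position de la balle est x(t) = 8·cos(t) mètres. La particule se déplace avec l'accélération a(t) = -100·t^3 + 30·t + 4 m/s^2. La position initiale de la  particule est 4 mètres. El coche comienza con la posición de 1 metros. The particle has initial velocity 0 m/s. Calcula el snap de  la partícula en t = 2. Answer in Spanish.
Partiendo de la aceleración a(t) = -100·t^3 + 30·t + 4, tomamos 2 derivadas. Derivando la aceleración, obtenemos la sacudida: j(t) = 30 - 300·t^2. La derivada de la sacudida da el snap: s(t) = -600·t. De la ecuación del snap s(t) = -600·t, sustituimos t = 2 para obtener s = -1200.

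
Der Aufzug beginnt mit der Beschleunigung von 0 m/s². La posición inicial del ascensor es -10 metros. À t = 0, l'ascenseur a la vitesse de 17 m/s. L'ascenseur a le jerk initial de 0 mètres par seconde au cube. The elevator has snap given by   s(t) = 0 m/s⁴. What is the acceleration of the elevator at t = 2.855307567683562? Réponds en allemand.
Wir müssen die Stammfunktion unserer Gleichung für den Snap s(t) = 0 2-mal finden. Die Stammfunktion von dem Snap, mit j(0) = 0, ergibt den Ruck: j(t) = 0. Mit ∫j(t)dt und Anwendung von a(0) = 0, finden wir a(t) = 0. Wir haben die Beschleunigung a(t) = 0. Durch Einsetzen von t = 2.855307567683562: a(2.855307567683562) = 0.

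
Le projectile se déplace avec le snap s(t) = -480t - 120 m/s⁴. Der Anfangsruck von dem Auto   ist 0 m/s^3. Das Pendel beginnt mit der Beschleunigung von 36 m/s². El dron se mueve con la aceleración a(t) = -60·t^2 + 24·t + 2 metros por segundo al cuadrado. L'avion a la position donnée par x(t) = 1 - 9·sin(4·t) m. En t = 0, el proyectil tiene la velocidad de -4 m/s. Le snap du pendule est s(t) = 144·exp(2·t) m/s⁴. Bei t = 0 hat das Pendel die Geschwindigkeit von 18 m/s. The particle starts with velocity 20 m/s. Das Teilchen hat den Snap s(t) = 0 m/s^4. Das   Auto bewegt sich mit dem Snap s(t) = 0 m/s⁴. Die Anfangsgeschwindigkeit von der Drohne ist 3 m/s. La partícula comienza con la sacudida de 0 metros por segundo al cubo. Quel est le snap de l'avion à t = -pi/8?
Nous devons dériver notre équation de la position x(t) = 1 - 9·sin(4·t) 4 fois. En prenant d/dt de x(t), nous trouvons v(t) = -36·cos(4·t). En prenant d/dt de v(t), nous trouvons a(t) = 144·sin(4·t). En prenant d/dt de a(t), nous trouvons j(t) = 576·cos(4·t). En dérivant le jerk, nous obtenons le snap: s(t) = -2304·sin(4·t). Nous avons le snap s(t) = -2304·sin(4·t). En substituant t = -pi/8: s(-pi/8) = 2304.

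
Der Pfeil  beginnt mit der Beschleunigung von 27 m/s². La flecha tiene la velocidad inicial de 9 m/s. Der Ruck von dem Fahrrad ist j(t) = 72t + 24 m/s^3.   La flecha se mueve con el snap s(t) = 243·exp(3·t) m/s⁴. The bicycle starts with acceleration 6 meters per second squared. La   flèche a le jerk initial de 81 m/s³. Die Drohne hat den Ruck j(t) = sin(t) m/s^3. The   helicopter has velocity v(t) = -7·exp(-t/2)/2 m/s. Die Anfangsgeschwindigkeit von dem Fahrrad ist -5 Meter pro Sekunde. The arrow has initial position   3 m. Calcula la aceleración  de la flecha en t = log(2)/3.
Partiendo del snap s(t) = 243·exp(3·t), tomamos 2 integrales. La antiderivada del snap, con j(0) = 81, da la sacudida: j(t) = 81·exp(3·t). Integrando la sacudida y usando la condición inicial a(0) = 27, obtenemos a(t) = 27·exp(3·t). Tenemos la aceleración a(t) = 27·exp(3·t). Sustituyendo t = log(2)/3: a(log(2)/3) = 54.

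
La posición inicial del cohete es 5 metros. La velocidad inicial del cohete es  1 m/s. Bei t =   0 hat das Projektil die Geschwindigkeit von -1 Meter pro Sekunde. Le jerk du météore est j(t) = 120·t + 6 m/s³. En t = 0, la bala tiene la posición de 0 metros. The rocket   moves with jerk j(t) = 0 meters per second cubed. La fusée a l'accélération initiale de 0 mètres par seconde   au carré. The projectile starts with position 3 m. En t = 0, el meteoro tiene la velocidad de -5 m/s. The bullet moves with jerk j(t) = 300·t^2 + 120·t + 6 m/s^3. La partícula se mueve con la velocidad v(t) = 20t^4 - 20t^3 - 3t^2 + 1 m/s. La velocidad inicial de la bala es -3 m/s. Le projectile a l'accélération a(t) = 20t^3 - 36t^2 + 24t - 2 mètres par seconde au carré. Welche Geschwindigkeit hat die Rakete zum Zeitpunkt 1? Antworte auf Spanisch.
Partiendo de la sacudida j(t) = 0, tomamos 2 antiderivadas. Tomando ∫j(t)dt y aplicando a(0) = 0, encontramos a(t) = 0. La integral de la aceleración es la velocidad. Usando v(0) = 1, obtenemos v(t) = 1. Usando v(t) = 1 y sustituyendo t = 1, encontramos v = 1.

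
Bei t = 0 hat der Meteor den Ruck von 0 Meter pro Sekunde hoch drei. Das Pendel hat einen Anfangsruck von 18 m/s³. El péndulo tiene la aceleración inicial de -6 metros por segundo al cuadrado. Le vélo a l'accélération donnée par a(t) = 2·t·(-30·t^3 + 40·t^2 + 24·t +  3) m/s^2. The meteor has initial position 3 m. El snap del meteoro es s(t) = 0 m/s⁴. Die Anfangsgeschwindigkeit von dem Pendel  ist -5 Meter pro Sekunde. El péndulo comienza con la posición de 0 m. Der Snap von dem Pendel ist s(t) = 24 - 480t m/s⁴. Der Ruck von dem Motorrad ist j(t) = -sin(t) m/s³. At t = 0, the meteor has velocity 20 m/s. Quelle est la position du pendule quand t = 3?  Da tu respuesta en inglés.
We need to integrate our snap equation s(t) = 24 - 480·t 4 times. The antiderivative of snap, with j(0) = 18, gives jerk: j(t) = -240·t^2 + 24·t + 18. The antiderivative of jerk, with a(0) = -6, gives acceleration: a(t) = -80·t^3 + 12·t^2 + 18·t - 6. Taking ∫a(t)dt and applying v(0) = -5, we find v(t) = -20·t^4 + 4·t^3 + 9·t^2 - 6·t - 5. Finding the antiderivative of v(t) and using x(0) = 0: x(t) = -4·t^5 + t^4 + 3·t^3 - 3·t^2 - 5·t. From the given position equation x(t) = -4·t^5 + t^4 + 3·t^3 - 3·t^2 - 5·t, we substitute t = 3 to get x = -852.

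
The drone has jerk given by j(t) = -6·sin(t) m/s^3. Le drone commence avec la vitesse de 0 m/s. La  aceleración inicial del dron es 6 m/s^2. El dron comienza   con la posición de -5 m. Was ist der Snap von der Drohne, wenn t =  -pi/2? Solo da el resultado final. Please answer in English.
The snap at t = -pi/2 is s = 0.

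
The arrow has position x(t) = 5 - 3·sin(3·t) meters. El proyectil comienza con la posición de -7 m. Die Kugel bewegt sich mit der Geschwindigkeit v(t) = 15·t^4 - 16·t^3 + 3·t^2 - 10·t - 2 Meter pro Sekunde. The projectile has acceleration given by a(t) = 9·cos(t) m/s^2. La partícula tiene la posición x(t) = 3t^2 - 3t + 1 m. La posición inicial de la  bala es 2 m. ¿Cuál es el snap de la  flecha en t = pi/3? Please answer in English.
To solve this, we need to take 4 derivatives of our position equation x(t) = 5 - 3·sin(3·t). Differentiating position, we get velocity: v(t) = -9·cos(3·t). Differentiating velocity, we get acceleration: a(t) = 27·sin(3·t). Differentiating acceleration, we get jerk: j(t) = 81·cos(3·t). Taking d/dt of j(t), we find s(t) = -243·sin(3·t). From the given snap equation s(t) = -243·sin(3·t), we substitute t = pi/3 to get s = 0.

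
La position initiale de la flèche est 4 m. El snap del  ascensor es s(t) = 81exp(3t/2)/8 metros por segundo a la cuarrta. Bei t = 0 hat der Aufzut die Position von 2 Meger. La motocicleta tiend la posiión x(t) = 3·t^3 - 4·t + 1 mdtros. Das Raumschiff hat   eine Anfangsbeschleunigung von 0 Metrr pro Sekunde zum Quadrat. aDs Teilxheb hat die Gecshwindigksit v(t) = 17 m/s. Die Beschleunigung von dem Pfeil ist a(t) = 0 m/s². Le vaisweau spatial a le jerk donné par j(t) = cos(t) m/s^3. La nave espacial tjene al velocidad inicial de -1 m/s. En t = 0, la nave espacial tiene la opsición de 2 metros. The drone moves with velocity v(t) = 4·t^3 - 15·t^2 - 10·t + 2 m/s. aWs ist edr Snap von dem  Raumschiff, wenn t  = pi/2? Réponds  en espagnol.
Debemos derivar nuestra ecuación de la sacudida j(t) = cos(t) 1 vez. Tomando d/dt de j(t), encontramos s(t) = -sin(t). Tenemos el snap s(t) = -sin(t). Sustituyendo t = pi/2: s(pi/2) = -1.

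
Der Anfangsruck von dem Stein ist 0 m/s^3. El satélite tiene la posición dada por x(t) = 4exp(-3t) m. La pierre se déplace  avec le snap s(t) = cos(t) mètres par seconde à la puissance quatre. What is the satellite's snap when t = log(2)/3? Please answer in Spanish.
Partiendo de la posición x(t) = 4·exp(-3·t), tomamos 4 derivadas. La derivada de la posición da la velocidad: v(t) = -12·exp(-3·t). La derivada de la velocidad da la aceleración: a(t) = 36·exp(-3·t). La derivada de la aceleración da la sacudida: j(t) = -108·exp(-3·t). Tomando d/dt de j(t), encontramos s(t) = 324·exp(-3·t). Tenemos el snap s(t) = 324·exp(-3·t). Sustituyendo t = log(2)/3: s(log(2)/3) = 162.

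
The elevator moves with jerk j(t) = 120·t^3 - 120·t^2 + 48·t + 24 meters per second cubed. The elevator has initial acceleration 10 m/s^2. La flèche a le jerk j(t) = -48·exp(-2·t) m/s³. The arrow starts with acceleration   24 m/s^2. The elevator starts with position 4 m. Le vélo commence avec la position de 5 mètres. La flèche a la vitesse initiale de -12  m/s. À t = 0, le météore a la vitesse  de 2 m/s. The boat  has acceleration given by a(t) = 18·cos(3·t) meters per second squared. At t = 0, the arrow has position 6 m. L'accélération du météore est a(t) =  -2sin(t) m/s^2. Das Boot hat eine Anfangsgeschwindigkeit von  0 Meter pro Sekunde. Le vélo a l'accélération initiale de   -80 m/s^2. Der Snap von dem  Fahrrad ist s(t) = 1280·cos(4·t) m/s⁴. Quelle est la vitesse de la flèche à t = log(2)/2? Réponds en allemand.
Ausgehend von dem Ruck j(t) = -48·exp(-2·t), nehmen wir 2 Integrale. Die Stammfunktion von dem Ruck ist die Beschleunigung. Mit a(0) = 24 erhalten wir a(t) = 24·exp(-2·t). Das Integral von der Beschleunigung, mit v(0) = -12, ergibt die Geschwindigkeit: v(t) = -12·exp(-2·t). Aus der Gleichung für die Geschwindigkeit v(t) = -12·exp(-2·t), setzen wir t = log(2)/2 ein und erhalten v = -6.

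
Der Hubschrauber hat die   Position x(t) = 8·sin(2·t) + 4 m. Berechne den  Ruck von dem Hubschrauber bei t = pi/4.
Ausgehend von der Position x(t) = 8·sin(2·t) + 4, nehmen wir 3 Ableitungen. Durch Ableiten von der Position erhalten wir die Geschwindigkeit: v(t) = 16·cos(2·t). Durch Ableiten von der Geschwindigkeit erhalten wir die Beschleunigung: a(t) = -32·sin(2·t). Durch Ableiten von der Beschleunigung erhalten wir den Ruck: j(t) = -64·cos(2·t). Wir haben den Ruck j(t) = -64·cos(2·t). Durch Einsetzen von t = pi/4: j(pi/4) = 0.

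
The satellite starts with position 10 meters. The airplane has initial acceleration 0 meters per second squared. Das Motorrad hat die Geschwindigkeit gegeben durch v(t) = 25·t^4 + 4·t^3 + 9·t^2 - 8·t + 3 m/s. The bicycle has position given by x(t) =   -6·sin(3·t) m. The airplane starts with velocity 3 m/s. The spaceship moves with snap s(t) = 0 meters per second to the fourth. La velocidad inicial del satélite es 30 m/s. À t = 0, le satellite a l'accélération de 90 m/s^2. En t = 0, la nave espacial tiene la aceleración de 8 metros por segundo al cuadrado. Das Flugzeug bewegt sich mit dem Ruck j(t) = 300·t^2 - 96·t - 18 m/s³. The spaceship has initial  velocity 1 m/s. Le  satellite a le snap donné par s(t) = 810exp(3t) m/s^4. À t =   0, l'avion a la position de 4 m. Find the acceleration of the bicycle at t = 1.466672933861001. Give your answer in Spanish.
Para resolver esto, necesitamos tomar 2 derivadas de nuestra ecuación de la posición x(t) = -6·sin(3·t). Derivando la posición, obtenemos la velocidad: v(t) = -18·cos(3·t). Tomando d/dt de v(t), encontramos a(t) = 54·sin(3·t). De la ecuación de la aceleración a(t) = 54·sin(3·t), sustituimos t = 1.466672933861001 para obtener a = -51.3868240115524.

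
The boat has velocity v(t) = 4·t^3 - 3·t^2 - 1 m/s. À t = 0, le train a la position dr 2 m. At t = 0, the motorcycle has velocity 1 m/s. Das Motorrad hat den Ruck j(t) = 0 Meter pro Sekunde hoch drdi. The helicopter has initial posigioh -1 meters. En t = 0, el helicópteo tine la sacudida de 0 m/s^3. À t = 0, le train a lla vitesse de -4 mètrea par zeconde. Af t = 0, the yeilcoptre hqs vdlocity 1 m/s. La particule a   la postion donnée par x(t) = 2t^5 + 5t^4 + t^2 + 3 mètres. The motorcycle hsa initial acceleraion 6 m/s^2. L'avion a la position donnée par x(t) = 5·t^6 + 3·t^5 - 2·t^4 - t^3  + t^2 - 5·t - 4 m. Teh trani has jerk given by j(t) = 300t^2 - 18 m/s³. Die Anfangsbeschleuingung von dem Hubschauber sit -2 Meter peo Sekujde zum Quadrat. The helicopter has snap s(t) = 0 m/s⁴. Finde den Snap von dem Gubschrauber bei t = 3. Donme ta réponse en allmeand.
Wir haben den Snap s(t) = 0. Durch Einsetzen von t = 3: s(3) = 0.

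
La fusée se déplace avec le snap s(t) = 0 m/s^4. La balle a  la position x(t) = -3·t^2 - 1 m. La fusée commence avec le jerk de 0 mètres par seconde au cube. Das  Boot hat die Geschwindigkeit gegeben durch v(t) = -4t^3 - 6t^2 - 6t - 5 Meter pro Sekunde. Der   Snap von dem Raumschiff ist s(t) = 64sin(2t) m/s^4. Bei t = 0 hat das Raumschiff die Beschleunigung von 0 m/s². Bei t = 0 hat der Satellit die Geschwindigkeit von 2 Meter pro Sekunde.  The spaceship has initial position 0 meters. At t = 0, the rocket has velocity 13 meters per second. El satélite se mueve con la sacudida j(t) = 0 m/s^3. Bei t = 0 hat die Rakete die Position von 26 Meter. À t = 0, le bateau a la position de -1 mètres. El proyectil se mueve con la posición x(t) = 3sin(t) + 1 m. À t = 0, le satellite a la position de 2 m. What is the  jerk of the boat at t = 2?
Starting from velocity v(t) = -4·t^3 - 6·t^2 - 6·t - 5, we take 2 derivatives. The derivative of velocity gives acceleration: a(t) = -12·t^2 - 12·t - 6. Differentiating acceleration, we get jerk: j(t) = -24·t - 12. Using j(t) = -24·t - 12 and substituting t = 2, we find j = -60.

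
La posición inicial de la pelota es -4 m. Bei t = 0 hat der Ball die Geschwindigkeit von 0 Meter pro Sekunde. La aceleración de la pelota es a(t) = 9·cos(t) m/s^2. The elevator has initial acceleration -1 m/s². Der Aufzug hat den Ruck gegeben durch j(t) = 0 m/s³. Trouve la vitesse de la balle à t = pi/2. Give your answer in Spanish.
Debemos encontrar la antiderivada de nuestra ecuación de la aceleración a(t) = 9·cos(t) 1 vez. La antiderivada de la aceleración, con v(0) = 0, da la velocidad: v(t) = 9·sin(t). Tenemos la velocidad v(t) = 9·sin(t). Sustituyendo t = pi/2: v(pi/2) = 9.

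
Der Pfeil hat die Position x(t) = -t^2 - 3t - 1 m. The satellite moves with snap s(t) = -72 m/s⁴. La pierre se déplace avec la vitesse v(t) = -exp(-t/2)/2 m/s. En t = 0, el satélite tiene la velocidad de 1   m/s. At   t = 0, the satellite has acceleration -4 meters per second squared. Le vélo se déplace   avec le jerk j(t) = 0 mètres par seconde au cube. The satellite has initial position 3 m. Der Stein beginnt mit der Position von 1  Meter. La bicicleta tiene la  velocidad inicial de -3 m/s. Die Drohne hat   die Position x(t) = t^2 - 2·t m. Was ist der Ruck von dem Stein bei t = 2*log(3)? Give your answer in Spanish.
Para resolver esto, necesitamos tomar 2 derivadas de nuestra ecuación de la velocidad v(t) = -exp(-t/2)/2. Tomando d/dt de v(t), encontramos a(t) = exp(-t/2)/4. La derivada de la aceleración da la sacudida: j(t) = -exp(-t/2)/8. De la ecuación de la sacudida j(t) = -exp(-t/2)/8, sustituimos t = 2*log(3) para obtener j = -1/24.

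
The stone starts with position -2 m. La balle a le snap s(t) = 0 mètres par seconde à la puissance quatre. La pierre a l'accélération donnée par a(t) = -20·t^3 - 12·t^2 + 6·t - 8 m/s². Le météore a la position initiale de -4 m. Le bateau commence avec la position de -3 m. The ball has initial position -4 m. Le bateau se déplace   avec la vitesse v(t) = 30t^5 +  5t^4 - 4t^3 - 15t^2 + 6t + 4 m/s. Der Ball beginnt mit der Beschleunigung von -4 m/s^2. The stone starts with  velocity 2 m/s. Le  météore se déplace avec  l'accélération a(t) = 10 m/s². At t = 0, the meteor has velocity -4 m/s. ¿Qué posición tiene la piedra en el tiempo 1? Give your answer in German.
Um dies zu lösen, müssen wir 2 Stammfunktionen unserer Gleichung für die Beschleunigung a(t) = -20·t^3 - 12·t^2 + 6·t - 8 finden. Mit ∫a(t)dt und Anwendung von v(0) = 2, finden wir v(t) = -5·t^4 - 4·t^3 + 3·t^2 - 8·t + 2. Mit ∫v(t)dt und Anwendung von x(0) = -2, finden wir x(t) = -t^5 - t^4 + t^3 - 4·t^2 + 2·t - 2. Aus der Gleichung für die Position x(t) = -t^5 - t^4 + t^3 - 4·t^2 + 2·t - 2, setzen wir t = 1 ein und erhalten x = -5.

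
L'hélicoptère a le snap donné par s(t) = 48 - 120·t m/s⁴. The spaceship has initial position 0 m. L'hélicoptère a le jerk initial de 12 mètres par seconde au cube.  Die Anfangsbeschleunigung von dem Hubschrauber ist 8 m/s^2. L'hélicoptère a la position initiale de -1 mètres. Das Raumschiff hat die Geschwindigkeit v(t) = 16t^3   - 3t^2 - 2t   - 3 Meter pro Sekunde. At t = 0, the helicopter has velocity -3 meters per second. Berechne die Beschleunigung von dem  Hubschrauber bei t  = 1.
Um dies zu lösen, müssen wir 2 Stammfunktionen unserer Gleichung für den Snap s(t) = 48 - 120·t finden. Mit ∫s(t)dt und Anwendung von j(0) = 12, finden wir j(t) = -60·t^2 + 48·t + 12. Durch Integration von dem Ruck und Verwendung der Anfangsbedingung a(0) = 8, erhalten wir a(t) = -20·t^3 + 24·t^2 + 12·t + 8. Mit a(t) = -20·t^3 + 24·t^2 + 12·t + 8 und Einsetzen von t = 1, finden wir a = 24.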